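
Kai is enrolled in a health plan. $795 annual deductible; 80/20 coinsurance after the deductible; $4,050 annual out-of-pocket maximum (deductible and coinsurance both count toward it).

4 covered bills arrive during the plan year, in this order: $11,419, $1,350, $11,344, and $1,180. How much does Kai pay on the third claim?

$860.20

Claim 1 — $11,419: $795 to deductible, leaving $10,624; 20% of $10,624 = $2,124.80. Patient owes $2,919.80 (running OOP $2,919.80).
Claim 2 — $1,350: 20% coinsurance on $1,350 = $270. Cost to patient: $270. OOP to date $3,189.80.
Claim 3 — $11,344: deductible met; 20% of $11,344 = $2,268.80. That would push OOP to $5,458.60, over the $4,050 cap, so patient pays $4,050 − $3,189.80 = $860.20.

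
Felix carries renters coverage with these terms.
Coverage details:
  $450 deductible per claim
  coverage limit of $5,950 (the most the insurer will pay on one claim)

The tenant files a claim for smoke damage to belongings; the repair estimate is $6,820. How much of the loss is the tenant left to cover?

$870

After the deductible, $6,820 − $450 = $6,370 remains.
$6,370 exceeds the $5,950 limit, so the insurer pays the limit: $5,950.
The tenant bears the rest of the original loss: $6,820 − $5,950 = $870.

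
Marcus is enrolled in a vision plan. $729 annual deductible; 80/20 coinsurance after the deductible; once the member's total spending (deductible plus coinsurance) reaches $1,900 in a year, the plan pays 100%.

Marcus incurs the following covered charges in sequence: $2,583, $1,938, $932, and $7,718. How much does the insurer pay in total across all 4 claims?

Claim 1 — $2,583: $729 to deductible, leaving $1,854; member's 20% is $370.80. Member pays $1,099.80; OOP now $1,099.80. Plan pays $2,583 − $1,099.80 = $1,483.20.
Claim 2 — $1,938: deductible already satisfied, so member's share is 20% × $1,938 = $387.60. Member pays $387.60; OOP now $1,487.40. Insurer: $1,938 − $387.60 = $1,550.40.
Claim 3 — $932: deductible met; 20% of $932 = $186.40. Cost to member: $186.40. OOP to date $1,673.80. Insurer: $932 − $186.40 = $745.60.
Claim 4 — $7,718: deductible already satisfied, so member's share is 20% × $7,718 = $1,543.60. Adding that to $1,673.80 gives $3,217.40, past the $1,900 cap; member pays only $1,900 − $1,673.80 = $226.20. Insurer: $7,718 − $226.20 = $7,491.80.
Insurer total: $1,483.20 + $1,550.40 + $745.60 + $7,491.80 = $11,271.

$11,271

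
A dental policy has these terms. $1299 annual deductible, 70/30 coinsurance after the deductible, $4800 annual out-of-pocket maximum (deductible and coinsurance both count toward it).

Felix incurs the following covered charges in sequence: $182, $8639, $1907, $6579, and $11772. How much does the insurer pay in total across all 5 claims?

$24279

Bill 1, $182: fully absorbed by the deductible. Patient pays $182; OOP now $182. Insurer: $182 − $182 = $0.
Bill 2, $8639: $1117 finishes the deductible; $7522 goes to coinsurance; 30% of $7522 = $2256.60. Patient owes $3373.60 (running OOP $3555.60). Insurer: $8639 − $3373.60 = $5265.40.
Bill 3, $1907: deductible already satisfied, so patient's share is 30% × $1907 = $572.10. Patient pays $572.10; OOP now $4127.70. Plan pays $1907 − $572.10 = $1334.90.
Bill 4, $6579: deductible already satisfied, so patient's share is 30% × $6579 = $1973.70. That would push OOP to $6101.40, over the $4800 cap, so patient pays $4800 − $4127.70 = $672.30. Insurer: $6579 − $672.30 = $5906.70.
Bill 5, $11772: deductible already satisfied, so patient's share is 30% × $11772 = $3531.60. OOP would hit $8331.60 > $4800, so the cap limits the patient to $4800 − $4800 = $0. Plan pays $11772 − $0 = $11772.
Insurer total = bills − patient's total = $29079 − $4800 = $24279.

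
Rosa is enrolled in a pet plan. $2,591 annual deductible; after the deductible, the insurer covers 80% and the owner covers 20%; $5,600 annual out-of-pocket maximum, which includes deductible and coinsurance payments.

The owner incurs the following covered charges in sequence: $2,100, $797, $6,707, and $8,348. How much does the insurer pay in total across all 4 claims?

$12,352

Bill 1, $2,100: entire amount goes to the deductible. Owner owes $2,100 (running OOP $2,100). Plan pays $2,100 − $2,100 = $0.
Bill 2, $797: $491 to deductible, leaving $306; 20% of $306 = $61.20. Cost to owner: $552.20. OOP to date $2,652.20. Insurer: $797 − $552.20 = $244.80.
Bill 3, $6,707: deductible already satisfied, so owner's share is 20% × $6,707 = $1,341.40. Cost to owner: $1,341.40. OOP to date $3,993.60. Insurer: $6,707 − $1,341.40 = $5,365.60.
Bill 4, $8,348: deductible already satisfied, so owner's share is 20% × $8,348 = $1,669.60. That would push OOP to $5,663.20, over the $5,600 cap, so owner pays $5,600 − $3,993.60 = $1,606.40. Plan pays $8,348 − $1,606.40 = $6,741.60.
Insurer total: $0 + $244.80 + $5,365.60 + $6,741.60 = $12,352.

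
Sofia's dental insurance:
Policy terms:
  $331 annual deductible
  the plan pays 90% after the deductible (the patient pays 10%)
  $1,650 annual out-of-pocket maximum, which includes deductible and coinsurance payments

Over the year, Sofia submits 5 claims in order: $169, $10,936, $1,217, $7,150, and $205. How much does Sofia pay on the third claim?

$121.70

Claim 1 — $169: fully absorbed by the deductible. Cost to patient: $169. OOP to date $169.
Claim 2 — $10,936: $162 to deductible, leaving $10,774; 10% of $10,774 = $1,077.40. Patient pays $1,239.40; OOP now $1,408.40.
Claim 3 — $1,217: deductible already satisfied, so patient's share is 10% × $1,217 = $121.70. Patient pays $121.70; OOP now $1,530.10.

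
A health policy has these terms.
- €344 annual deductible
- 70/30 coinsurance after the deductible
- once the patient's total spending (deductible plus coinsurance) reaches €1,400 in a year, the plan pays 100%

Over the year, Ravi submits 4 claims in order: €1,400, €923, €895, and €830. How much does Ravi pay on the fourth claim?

#1 (€1,400): €344 finishes the deductible; €1,056 goes to coinsurance; 30% of €1,056 = €316.80. Patient owes €660.80 (running OOP €660.80).
#2 (€923): deductible met; 30% of €923 = €276.90. Patient owes €276.90 (running OOP €937.70).
#3 (€895): deductible already satisfied, so patient's share is 30% × €895 = €268.50. Cost to patient: €268.50. OOP to date €1,206.20.
#4 (€830): 30% coinsurance on €830 = €249. OOP would hit €1,455.20 > €1,400, so the cap limits the patient to €1,400 − €1,206.20 = €193.80.

€193.80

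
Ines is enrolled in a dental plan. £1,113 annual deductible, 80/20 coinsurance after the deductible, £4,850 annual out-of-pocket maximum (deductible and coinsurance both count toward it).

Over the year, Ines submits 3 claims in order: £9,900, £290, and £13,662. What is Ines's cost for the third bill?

£1,921.60

#1 (£9,900): £1,113 finishes the deductible; £8,787 goes to coinsurance; 20% of £8,787 = £1,757.40. Cost to patient: £2,870.40. OOP to date £2,870.40.
#2 (£290): deductible met; 20% of £290 = £58. Patient owes £58 (running OOP £2,928.40).
#3 (£13,662): deductible already satisfied, so patient's share is 20% × £13,662 = £2,732.40. That would push OOP to £5,660.80, over the £4,850 cap, so patient pays £4,850 − £2,928.40 = £1,921.60.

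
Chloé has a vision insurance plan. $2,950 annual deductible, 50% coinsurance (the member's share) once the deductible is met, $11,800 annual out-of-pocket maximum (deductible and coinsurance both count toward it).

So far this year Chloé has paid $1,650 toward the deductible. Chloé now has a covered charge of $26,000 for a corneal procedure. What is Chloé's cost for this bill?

$10,150

Deductible still to meet: $2,950 − $1,650 = $1,300.
That leaves $26,000 − $1,300 = $24,700 for coinsurance.
50% of $24,700 = $12,350 falls to the member.
That puts the member's cost at $1,300 + $12,350 = $13,650 before any cap.
Adding $13,650 to the $1,650 already spent would give $15,300, which exceeds the $11,800 cap; the member pays just $11,800 − $1,650 = $10,150.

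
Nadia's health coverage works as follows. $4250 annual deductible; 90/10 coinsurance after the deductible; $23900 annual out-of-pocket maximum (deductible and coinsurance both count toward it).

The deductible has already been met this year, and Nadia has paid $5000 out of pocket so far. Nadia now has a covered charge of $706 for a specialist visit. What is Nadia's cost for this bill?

$70.60

The deductible is already satisfied, so the full bill goes to coinsurance.
Coinsurance: $706 × 10% = $70.60.
Year-to-date out-of-pocket becomes $5000 + $70.60 = $5070.60, still under the $23900 maximum, so no cap applies.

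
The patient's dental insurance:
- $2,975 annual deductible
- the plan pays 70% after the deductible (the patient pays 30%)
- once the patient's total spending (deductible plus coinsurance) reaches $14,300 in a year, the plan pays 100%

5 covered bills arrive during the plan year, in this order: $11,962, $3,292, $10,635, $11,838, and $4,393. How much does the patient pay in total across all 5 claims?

Claim 1 — $11,962: $2,975 finishes the deductible; $8,987 goes to coinsurance; patient's 30% is $2,696.10. Cost to patient: $5,671.10. OOP to date $5,671.10.
Claim 2 — $3,292: deductible already satisfied, so patient's share is 30% × $3,292 = $987.60. Patient pays $987.60; OOP now $6,658.70.
Claim 3 — $10,635: 30% coinsurance on $10,635 = $3,190.50. Patient pays $3,190.50; OOP now $9,849.20.
Claim 4 — $11,838: 30% coinsurance on $11,838 = $3,551.40. Cost to patient: $3,551.40. OOP to date $13,400.60.
Claim 5 — $4,393: 30% coinsurance on $4,393 = $1,317.90. Adding that to $13,400.60 gives $14,718.50, past the $14,300 cap; patient pays only $14,300 − $13,400.60 = $899.40.
Total paid by the patient: $5,671.10 + $987.60 + $3,190.50 + $3,551.40 + $899.40 = $14,300.

$14,300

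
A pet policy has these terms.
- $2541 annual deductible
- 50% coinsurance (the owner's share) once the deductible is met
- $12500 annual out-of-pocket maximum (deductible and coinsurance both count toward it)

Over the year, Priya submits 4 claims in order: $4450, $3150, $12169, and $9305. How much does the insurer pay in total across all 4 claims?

Claim 1 — $4450: $2541 finishes the deductible; $1909 goes to coinsurance; 50% of $1909 = $954.50. Cost to owner: $3495.50. OOP to date $3495.50. Insurer: $4450 − $3495.50 = $954.50.
Claim 2 — $3150: deductible already satisfied, so owner's share is 50% × $3150 = $1575. Cost to owner: $1575. OOP to date $5070.50. Insurer: $3150 − $1575 = $1575.
Claim 3 — $12169: 50% coinsurance on $12169 = $6084.50. Owner owes $6084.50 (running OOP $11155). Insurer: $12169 − $6084.50 = $6084.50.
Claim 4 — $9305: deductible met; 50% of $9305 = $4652.50. That would push OOP to $15807.50, over the $12500 cap, so owner pays $12500 − $11155 = $1345. Plan pays $9305 − $1345 = $7960.
Insurer total: $954.50 + $1575 + $6084.50 + $7960 = $16574.

$16574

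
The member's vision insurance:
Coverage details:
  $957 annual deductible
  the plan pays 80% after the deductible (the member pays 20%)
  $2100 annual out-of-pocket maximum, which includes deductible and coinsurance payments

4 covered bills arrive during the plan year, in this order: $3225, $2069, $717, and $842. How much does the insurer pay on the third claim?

$573.60

#1 ($3225): deductible takes $957, $2268 remains; 20% of $2268 = $453.60. Member owes $1410.60 (running OOP $1410.60). Insurer: $3225 − $1410.60 = $1814.40.
#2 ($2069): deductible already satisfied, so member's share is 20% × $2069 = $413.80. Cost to member: $413.80. OOP to date $1824.40. Plan pays $2069 − $413.80 = $1655.20.
#3 ($717): deductible already satisfied, so member's share is 20% × $717 = $143.40. Cost to member: $143.40. OOP to date $1967.80. Plan pays $717 − $143.40 = $573.60.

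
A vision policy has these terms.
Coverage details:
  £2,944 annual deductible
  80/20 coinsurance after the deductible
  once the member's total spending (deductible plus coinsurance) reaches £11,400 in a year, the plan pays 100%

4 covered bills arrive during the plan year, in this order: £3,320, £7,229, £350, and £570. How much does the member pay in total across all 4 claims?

£4,649

Claim 1 (£3,320): £2,944 finishes the deductible; £376 goes to coinsurance; member's 20% is £75.20. Member owes £3,019.20 (running OOP £3,019.20).
Claim 2 (£7,229): deductible met; 20% of £7,229 = £1,445.80. Member pays £1,445.80; OOP now £4,465.
Claim 3 (£350): 20% coinsurance on £350 = £70. Member pays £70; OOP now £4,535.
Claim 4 (£570): deductible met; 20% of £570 = £114. Cost to member: £114. OOP to date £4,649.
Summing the member's payments: £3,019.20 + £1,445.80 + £70 + £114 = £4,649.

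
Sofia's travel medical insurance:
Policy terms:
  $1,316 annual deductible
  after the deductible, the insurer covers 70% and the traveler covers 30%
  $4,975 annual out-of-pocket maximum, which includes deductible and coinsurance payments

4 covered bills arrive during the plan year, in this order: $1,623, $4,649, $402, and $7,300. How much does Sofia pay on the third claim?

Bill 1, $1,623: $1,316 finishes the deductible; $307 goes to coinsurance; 30% of $307 = $92.10. Cost to traveler: $1,408.10. OOP to date $1,408.10.
Bill 2, $4,649: deductible already satisfied, so traveler's share is 30% × $4,649 = $1,394.70. Traveler owes $1,394.70 (running OOP $2,802.80).
Bill 3, $402: deductible met; 30% of $402 = $120.60. Traveler owes $120.60 (running OOP $2,923.40).

$120.60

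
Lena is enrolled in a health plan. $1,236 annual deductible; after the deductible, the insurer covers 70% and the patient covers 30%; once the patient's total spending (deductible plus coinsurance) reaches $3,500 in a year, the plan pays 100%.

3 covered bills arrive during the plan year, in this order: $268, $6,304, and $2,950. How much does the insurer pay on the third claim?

$2,286.80

Claim 1 — $268: fully absorbed by the deductible. Patient owes $268 (running OOP $268). Plan pays $268 − $268 = $0.
Claim 2 — $6,304: deductible takes $968, $5,336 remains; coinsurance $5,336 × 30% = $1,600.80. Patient owes $2,568.80 (running OOP $2,836.80). Plan pays $6,304 − $2,568.80 = $3,735.20.
Claim 3 — $2,950: 30% coinsurance on $2,950 = $885. OOP would hit $3,721.80 > $3,500, so the cap limits the patient to $3,500 − $2,836.80 = $663.20. Plan pays $2,950 − $663.20 = $2,286.80.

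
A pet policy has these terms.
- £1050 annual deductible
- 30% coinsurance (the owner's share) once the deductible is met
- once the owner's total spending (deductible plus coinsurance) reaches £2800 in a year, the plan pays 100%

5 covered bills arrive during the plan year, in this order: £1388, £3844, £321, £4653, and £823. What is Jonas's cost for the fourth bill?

£399.10

Bill 1, £1388: deductible takes £1050, £338 remains; owner's 30% is £101.40. Cost to owner: £1151.40. OOP to date £1151.40.
Bill 2, £3844: deductible met; 30% of £3844 = £1153.20. Owner owes £1153.20 (running OOP £2304.60).
Bill 3, £321: deductible already satisfied, so owner's share is 30% × £321 = £96.30. Owner owes £96.30 (running OOP £2400.90).
Bill 4, £4653: 30% coinsurance on £4653 = £1395.90. OOP would hit £3796.80 > £2800, so the cap limits the owner to £2800 − £2400.90 = £399.10.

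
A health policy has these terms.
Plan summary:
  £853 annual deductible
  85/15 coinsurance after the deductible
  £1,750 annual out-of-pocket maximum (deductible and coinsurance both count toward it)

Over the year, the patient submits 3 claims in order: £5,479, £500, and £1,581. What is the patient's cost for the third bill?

£128.10

Claim 1 (£5,479): £853 to deductible, leaving £4,626; patient's 15% is £693.90. Patient pays £1,546.90; OOP now £1,546.90.
Claim 2 (£500): deductible already satisfied, so patient's share is 15% × £500 = £75. Patient owes £75 (running OOP £1,621.90).
Claim 3 (£1,581): deductible met; 15% of £1,581 = £237.15. Adding that to £1,621.90 gives £1,859.05, past the £1,750 cap; patient pays only £1,750 − £1,621.90 = £128.10.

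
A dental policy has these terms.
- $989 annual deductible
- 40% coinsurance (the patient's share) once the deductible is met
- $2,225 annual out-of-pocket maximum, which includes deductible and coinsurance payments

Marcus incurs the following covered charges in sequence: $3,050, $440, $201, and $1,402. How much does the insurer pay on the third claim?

#1 ($3,050): $989 finishes the deductible; $2,061 goes to coinsurance; patient's 40% is $824.40. Cost to patient: $1,813.40. OOP to date $1,813.40. Insurer: $3,050 − $1,813.40 = $1,236.60.
#2 ($440): deductible met; 40% of $440 = $176. Patient owes $176 (running OOP $1,989.40). Insurer: $440 − $176 = $264.
#3 ($201): 40% coinsurance on $201 = $80.40. Patient pays $80.40; OOP now $2,069.80. Insurer: $201 − $80.40 = $120.60.

$120.60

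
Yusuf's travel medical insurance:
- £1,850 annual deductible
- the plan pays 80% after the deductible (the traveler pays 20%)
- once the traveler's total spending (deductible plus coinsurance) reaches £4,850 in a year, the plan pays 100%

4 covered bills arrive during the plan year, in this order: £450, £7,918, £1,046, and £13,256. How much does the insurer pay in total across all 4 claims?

£17,820

Claim 1 (£450): fully absorbed by the deductible. Traveler owes £450 (running OOP £450). Plan pays £450 − £450 = £0.
Claim 2 (£7,918): £1,400 to deductible, leaving £6,518; 20% of £6,518 = £1,303.60. Cost to traveler: £2,703.60. OOP to date £3,153.60. Plan pays £7,918 − £2,703.60 = £5,214.40.
Claim 3 (£1,046): deductible already satisfied, so traveler's share is 20% × £1,046 = £209.20. Traveler owes £209.20 (running OOP £3,362.80). Plan pays £1,046 − £209.20 = £836.80.
Claim 4 (£13,256): deductible met; 20% of £13,256 = £2,651.20. OOP would hit £6,014 > £4,850, so the cap limits the traveler to £4,850 − £3,362.80 = £1,487.20. Insurer: £13,256 − £1,487.20 = £11,768.80.
Insurer total = bills − traveler's total = £22,670 − £4,850 = £17,820.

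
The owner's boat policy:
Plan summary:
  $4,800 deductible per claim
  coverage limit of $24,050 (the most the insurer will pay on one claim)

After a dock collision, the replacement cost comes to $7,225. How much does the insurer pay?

$2,425

Less the $4,800 deductible: $7,225 − $4,800 = $2,425.
$2,425 is within the $24,050 limit, so the insurer pays $2,425.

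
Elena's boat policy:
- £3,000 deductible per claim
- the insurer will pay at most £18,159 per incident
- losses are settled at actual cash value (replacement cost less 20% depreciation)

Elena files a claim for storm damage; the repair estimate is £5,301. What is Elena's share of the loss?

£4,060.20

Actual cash value after 20% depreciation: £5,301 × 80% = £4,240.80.
Subtract the deductible: £4,240.80 − £3,000 = £1,240.80.
£1,240.80 ≤ £18,159, so the limit doesn't bind; insurer pays £1,240.80.
Out of pocket: £5,301 − £1,240.80 = £4,060.20.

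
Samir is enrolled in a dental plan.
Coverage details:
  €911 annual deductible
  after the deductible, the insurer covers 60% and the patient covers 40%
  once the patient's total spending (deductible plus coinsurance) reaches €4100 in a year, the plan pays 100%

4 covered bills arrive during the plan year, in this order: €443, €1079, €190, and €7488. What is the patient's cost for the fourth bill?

#1 (€443): all of it applies to the deductible. Patient owes €443 (running OOP €443).
#2 (€1079): €468 to deductible, leaving €611; patient's 40% is €244.40. Patient owes €712.40 (running OOP €1155.40).
#3 (€190): deductible met; 40% of €190 = €76. Patient pays €76; OOP now €1231.40.
#4 (€7488): 40% coinsurance on €7488 = €2995.20. OOP would hit €4226.60 > €4100, so the cap limits the patient to €4100 − €1231.40 = €2868.60.

€2868.60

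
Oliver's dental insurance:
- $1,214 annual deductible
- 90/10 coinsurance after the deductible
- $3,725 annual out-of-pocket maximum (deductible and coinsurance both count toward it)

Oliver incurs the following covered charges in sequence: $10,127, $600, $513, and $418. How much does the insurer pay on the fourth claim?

Claim 1 — $10,127: deductible takes $1,214, $8,913 remains; patient's 10% is $891.30. Patient pays $2,105.30; OOP now $2,105.30. Plan pays $10,127 − $2,105.30 = $8,021.70.
Claim 2 — $600: deductible already satisfied, so patient's share is 10% × $600 = $60. Cost to patient: $60. OOP to date $2,165.30. Insurer: $600 − $60 = $540.
Claim 3 — $513: deductible met; 10% of $513 = $51.30. Cost to patient: $51.30. OOP to date $2,216.60. Plan pays $513 − $51.30 = $461.70.
Claim 4 — $418: 10% coinsurance on $418 = $41.80. Patient pays $41.80; OOP now $2,258.40. Insurer: $418 − $41.80 = $376.20.

$376.20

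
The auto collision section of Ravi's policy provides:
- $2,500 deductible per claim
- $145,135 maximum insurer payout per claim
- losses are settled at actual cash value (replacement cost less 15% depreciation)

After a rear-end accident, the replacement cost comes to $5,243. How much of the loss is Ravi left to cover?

At 15% depreciation, ACV = $5,243 − $786.45 = $4,456.55.
After the deductible, $4,456.55 − $2,500 = $1,956.55 remains.
$1,956.55 is within the $145,135 limit, so the insurer pays $1,956.55.
The driver bears the rest of the original loss: $5,243 − $1,956.55 = $3,286.45.

$3,286.45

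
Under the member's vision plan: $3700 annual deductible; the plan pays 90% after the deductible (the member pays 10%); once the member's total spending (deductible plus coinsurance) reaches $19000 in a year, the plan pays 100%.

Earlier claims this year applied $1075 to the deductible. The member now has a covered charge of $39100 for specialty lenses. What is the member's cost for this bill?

$6272.50

$1075 of the $3700 deductible is already met, leaving $2625.
That leaves $39100 − $2625 = $36475 for coinsurance.
Coinsurance: $36475 × 10% = $3647.50.
That puts the member's cost at $2625 + $3647.50 = $6272.50 before any cap.
Total out-of-pocket so far would be $1075 + $6272.50 = $7347.50, below the $19000 cap — no reduction.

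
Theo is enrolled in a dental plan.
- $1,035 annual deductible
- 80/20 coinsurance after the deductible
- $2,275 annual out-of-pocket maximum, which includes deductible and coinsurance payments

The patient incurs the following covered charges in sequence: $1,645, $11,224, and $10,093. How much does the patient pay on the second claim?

$1,118

#1 ($1,645): $1,035 finishes the deductible; $610 goes to coinsurance; 20% of $610 = $122. Patient pays $1,157; OOP now $1,157.
#2 ($11,224): deductible met; 20% of $11,224 = $2,244.80. OOP would hit $3,401.80 > $2,275, so the cap limits the patient to $2,275 − $1,157 = $1,118.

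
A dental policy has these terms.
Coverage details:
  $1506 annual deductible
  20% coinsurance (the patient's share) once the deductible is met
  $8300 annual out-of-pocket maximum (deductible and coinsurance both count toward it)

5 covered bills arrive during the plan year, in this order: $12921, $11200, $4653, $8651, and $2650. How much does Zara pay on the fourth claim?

$1340.40

Claim 1 ($12921): deductible takes $1506, $11415 remains; patient's 20% is $2283. Patient owes $3789 (running OOP $3789).
Claim 2 ($11200): deductible already satisfied, so patient's share is 20% × $11200 = $2240. Cost to patient: $2240. OOP to date $6029.
Claim 3 ($4653): 20% coinsurance on $4653 = $930.60. Cost to patient: $930.60. OOP to date $6959.60.
Claim 4 ($8651): 20% coinsurance on $8651 = $1730.20. Adding that to $6959.60 gives $8689.80, past the $8300 cap; patient pays only $8300 − $6959.60 = $1340.40.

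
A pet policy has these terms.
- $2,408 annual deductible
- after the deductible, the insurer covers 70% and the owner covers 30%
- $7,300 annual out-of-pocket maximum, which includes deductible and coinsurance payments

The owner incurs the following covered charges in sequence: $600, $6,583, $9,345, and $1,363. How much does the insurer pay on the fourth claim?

Claim 1 ($600): fully absorbed by the deductible. Owner pays $600; OOP now $600. Plan pays $600 − $600 = $0.
Claim 2 ($6,583): $1,808 to deductible, leaving $4,775; owner's 30% is $1,432.50. Owner pays $3,240.50; OOP now $3,840.50. Plan pays $6,583 − $3,240.50 = $3,342.50.
Claim 3 ($9,345): 30% coinsurance on $9,345 = $2,803.50. Cost to owner: $2,803.50. OOP to date $6,644. Insurer: $9,345 − $2,803.50 = $6,541.50.
Claim 4 ($1,363): deductible met; 30% of $1,363 = $408.90. Owner owes $408.90 (running OOP $7,052.90). Plan pays $1,363 − $408.90 = $954.10.

$954.10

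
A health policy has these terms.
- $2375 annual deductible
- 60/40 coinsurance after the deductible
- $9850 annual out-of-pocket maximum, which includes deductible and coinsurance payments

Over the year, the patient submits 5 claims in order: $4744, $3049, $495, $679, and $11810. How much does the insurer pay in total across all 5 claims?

Claim 1 — $4744: $2375 finishes the deductible; $2369 goes to coinsurance; coinsurance $2369 × 40% = $947.60. Cost to patient: $3322.60. OOP to date $3322.60. Plan pays $4744 − $3322.60 = $1421.40.
Claim 2 — $3049: 40% coinsurance on $3049 = $1219.60. Patient owes $1219.60 (running OOP $4542.20). Insurer: $3049 − $1219.60 = $1829.40.
Claim 3 — $495: 40% coinsurance on $495 = $198. Patient pays $198; OOP now $4740.20. Insurer: $495 − $198 = $297.
Claim 4 — $679: deductible met; 40% of $679 = $271.60. Patient pays $271.60; OOP now $5011.80. Insurer: $679 − $271.60 = $407.40.
Claim 5 — $11810: deductible already satisfied, so patient's share is 40% × $11810 = $4724. Patient pays $4724; OOP now $9735.80. Insurer: $11810 − $4724 = $7086.
Insurer total: $1421.40 + $1829.40 + $297 + $407.40 + $7086 = $11041.20.

$11041.20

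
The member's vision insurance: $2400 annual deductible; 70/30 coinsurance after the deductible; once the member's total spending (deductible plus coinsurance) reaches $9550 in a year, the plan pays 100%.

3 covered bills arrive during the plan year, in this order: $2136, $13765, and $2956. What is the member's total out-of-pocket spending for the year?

#1 ($2136): fully absorbed by the deductible. Cost to member: $2136. OOP to date $2136.
#2 ($13765): $264 to deductible, leaving $13501; 30% of $13501 = $4050.30. Cost to member: $4314.30. OOP to date $6450.30.
#3 ($2956): deductible already satisfied, so member's share is 30% × $2956 = $886.80. Cost to member: $886.80. OOP to date $7337.10.
Summing the member's payments: $2136 + $4314.30 + $886.80 = $7337.10.

$7337.10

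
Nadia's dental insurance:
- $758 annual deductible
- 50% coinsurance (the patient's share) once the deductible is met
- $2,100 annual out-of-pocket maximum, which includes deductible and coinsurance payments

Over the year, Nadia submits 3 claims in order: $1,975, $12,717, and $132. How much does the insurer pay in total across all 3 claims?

Claim 1 ($1,975): $758 to deductible, leaving $1,217; 50% of $1,217 = $608.50. Patient owes $1,366.50 (running OOP $1,366.50). Plan pays $1,975 − $1,366.50 = $608.50.
Claim 2 ($12,717): deductible met; 50% of $12,717 = $6,358.50. That would push OOP to $7,725, over the $2,100 cap, so patient pays $2,100 − $1,366.50 = $733.50. Insurer: $12,717 − $733.50 = $11,983.50.
Claim 3 ($132): deductible met; 50% of $132 = $66. OOP would hit $2,166 > $2,100, so the cap limits the patient to $2,100 − $2,100 = $0. Plan pays $132 − $0 = $132.
Insurer total: $608.50 + $11,983.50 + $132 = $12,724.

$12,724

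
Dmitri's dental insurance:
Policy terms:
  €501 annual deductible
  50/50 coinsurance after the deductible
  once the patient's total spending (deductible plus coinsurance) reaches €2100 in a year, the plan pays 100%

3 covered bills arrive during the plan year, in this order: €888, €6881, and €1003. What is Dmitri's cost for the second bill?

Claim 1 — €888: €501 to deductible, leaving €387; patient's 50% is €193.50. Patient owes €694.50 (running OOP €694.50).
Claim 2 — €6881: deductible already satisfied, so patient's share is 50% × €6881 = €3440.50. Adding that to €694.50 gives €4135, past the €2100 cap; patient pays only €2100 − €694.50 = €1405.50.

€1405.50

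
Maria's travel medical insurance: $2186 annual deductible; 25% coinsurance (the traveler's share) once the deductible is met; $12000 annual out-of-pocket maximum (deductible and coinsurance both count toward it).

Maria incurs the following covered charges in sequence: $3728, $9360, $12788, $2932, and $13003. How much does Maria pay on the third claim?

$3197

Bill 1, $3728: $2186 finishes the deductible; $1542 goes to coinsurance; traveler's 25% is $385.50. Cost to traveler: $2571.50. OOP to date $2571.50.
Bill 2, $9360: 25% coinsurance on $9360 = $2340. Cost to traveler: $2340. OOP to date $4911.50.
Bill 3, $12788: deductible already satisfied, so traveler's share is 25% × $12788 = $3197. Traveler owes $3197 (running OOP $8108.50).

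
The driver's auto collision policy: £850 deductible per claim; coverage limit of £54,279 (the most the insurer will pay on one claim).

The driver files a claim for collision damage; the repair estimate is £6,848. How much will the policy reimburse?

After the deductible, £6,848 − £850 = £5,998 remains.
£5,998 ≤ £54,279, so the limit doesn't bind; insurer pays £5,998.

£5,998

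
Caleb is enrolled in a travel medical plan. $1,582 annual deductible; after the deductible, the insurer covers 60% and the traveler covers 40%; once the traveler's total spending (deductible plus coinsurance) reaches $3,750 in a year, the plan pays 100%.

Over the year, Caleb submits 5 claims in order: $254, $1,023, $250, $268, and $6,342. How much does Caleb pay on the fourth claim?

$140.20

Bill 1, $254: all of it applies to the deductible. Cost to traveler: $254. OOP to date $254.
Bill 2, $1,023: entire amount goes to the deductible. Cost to traveler: $1,023. OOP to date $1,277.
Bill 3, $250: fully absorbed by the deductible. Traveler pays $250; OOP now $1,527.
Bill 4, $268: deductible takes $55, $213 remains; coinsurance $213 × 40% = $85.20. Traveler pays $140.20; OOP now $1,667.20.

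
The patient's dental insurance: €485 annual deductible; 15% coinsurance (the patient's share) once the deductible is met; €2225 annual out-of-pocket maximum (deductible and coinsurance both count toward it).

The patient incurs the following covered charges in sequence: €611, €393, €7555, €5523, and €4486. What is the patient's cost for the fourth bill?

Claim 1 — €611: €485 to deductible, leaving €126; coinsurance €126 × 15% = €18.90. Patient owes €503.90 (running OOP €503.90).
Claim 2 — €393: 15% coinsurance on €393 = €58.95. Patient owes €58.95 (running OOP €562.85).
Claim 3 — €7555: 15% coinsurance on €7555 = €1133.25. Cost to patient: €1133.25. OOP to date €1696.10.
Claim 4 — €5523: deductible met; 15% of €5523 = €828.45. Adding that to €1696.10 gives €2524.55, past the €2225 cap; patient pays only €2225 − €1696.10 = €528.90.

€528.90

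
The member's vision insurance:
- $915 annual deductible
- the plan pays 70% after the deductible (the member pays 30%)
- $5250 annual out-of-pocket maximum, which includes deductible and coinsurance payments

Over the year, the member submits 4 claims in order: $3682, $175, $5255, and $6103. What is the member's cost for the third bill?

#1 ($3682): $915 finishes the deductible; $2767 goes to coinsurance; 30% of $2767 = $830.10. Member owes $1745.10 (running OOP $1745.10).
#2 ($175): deductible met; 30% of $175 = $52.50. Cost to member: $52.50. OOP to date $1797.60.
#3 ($5255): 30% coinsurance on $5255 = $1576.50. Member pays $1576.50; OOP now $3374.10.

$1576.50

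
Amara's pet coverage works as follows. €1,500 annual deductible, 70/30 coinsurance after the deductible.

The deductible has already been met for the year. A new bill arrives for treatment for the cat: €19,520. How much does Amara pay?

With the deductible met, the entire €19,520 is subject to coinsurance.
Coinsurance: €19,520 × 30% = €5,856.

€5,856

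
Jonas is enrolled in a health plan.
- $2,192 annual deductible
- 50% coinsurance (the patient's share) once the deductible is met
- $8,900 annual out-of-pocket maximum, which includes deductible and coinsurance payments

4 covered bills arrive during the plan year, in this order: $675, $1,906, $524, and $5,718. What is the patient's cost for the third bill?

$262

Claim 1 ($675): fully absorbed by the deductible. Patient pays $675; OOP now $675.
Claim 2 ($1,906): $1,517 to deductible, leaving $389; coinsurance $389 × 50% = $194.50. Patient pays $1,711.50; OOP now $2,386.50.
Claim 3 ($524): 50% coinsurance on $524 = $262. Patient owes $262 (running OOP $2,648.50).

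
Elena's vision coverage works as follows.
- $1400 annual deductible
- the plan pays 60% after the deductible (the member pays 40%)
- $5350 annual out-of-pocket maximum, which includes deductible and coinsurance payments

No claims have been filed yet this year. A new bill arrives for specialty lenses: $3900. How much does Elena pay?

$2400

The full $1400 deductible is still open; $1400 of this bill applies to it.
After the $1400 deductible portion, $3900 − $1400 = $2500 is subject to coinsurance.
Coinsurance: $2500 × 40% = $1000.
Member responsibility before any cap: $1400 + $1000 = $2400.
Year-to-date out-of-pocket becomes $0 + $2400 = $2400, still under the $5350 maximum, so no cap applies.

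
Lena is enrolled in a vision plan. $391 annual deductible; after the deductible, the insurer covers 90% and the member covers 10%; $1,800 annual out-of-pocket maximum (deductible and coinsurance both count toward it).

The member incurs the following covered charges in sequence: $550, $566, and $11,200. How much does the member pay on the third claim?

$1,120

Bill 1, $550: deductible takes $391, $159 remains; member's 10% is $15.90. Cost to member: $406.90. OOP to date $406.90.
Bill 2, $566: 10% coinsurance on $566 = $56.60. Member pays $56.60; OOP now $463.50.
Bill 3, $11,200: 10% coinsurance on $11,200 = $1,120. Member owes $1,120 (running OOP $1,583.50).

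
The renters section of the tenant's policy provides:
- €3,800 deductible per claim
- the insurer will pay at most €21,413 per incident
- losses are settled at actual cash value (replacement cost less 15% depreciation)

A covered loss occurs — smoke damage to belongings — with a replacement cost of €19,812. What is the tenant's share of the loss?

€6,771.80

Actual cash value after 15% depreciation: €19,812 × 85% = €16,840.20.
Less the €3,800 deductible: €16,840.20 − €3,800 = €13,040.20.
€13,040.20 is within the €21,413 limit, so the insurer pays €13,040.20.
The tenant bears the rest of the original loss: €19,812 − €13,040.20 = €6,771.80.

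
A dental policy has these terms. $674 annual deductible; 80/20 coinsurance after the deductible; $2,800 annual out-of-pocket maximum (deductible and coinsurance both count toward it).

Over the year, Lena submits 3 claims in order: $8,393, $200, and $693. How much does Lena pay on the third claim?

$138.60

Bill 1, $8,393: deductible takes $674, $7,719 remains; patient's 20% is $1,543.80. Cost to patient: $2,217.80. OOP to date $2,217.80.
Bill 2, $200: deductible already satisfied, so patient's share is 20% × $200 = $40. Patient pays $40; OOP now $2,257.80.
Bill 3, $693: deductible already satisfied, so patient's share is 20% × $693 = $138.60. Patient owes $138.60 (running OOP $2,396.40).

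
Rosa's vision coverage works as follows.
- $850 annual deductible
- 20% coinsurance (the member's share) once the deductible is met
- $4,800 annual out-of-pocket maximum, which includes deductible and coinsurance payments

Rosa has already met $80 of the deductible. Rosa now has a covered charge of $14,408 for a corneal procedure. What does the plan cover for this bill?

Deductible still to meet: $850 − $80 = $770.
After the $770 deductible portion, $14,408 − $770 = $13,638 is subject to coinsurance.
20% of $13,638 = $2,727.60 falls to the member.
That puts the member's cost at $770 + $2,727.60 = $3,497.60 before any cap.
Year-to-date out-of-pocket becomes $80 + $3,497.60 = $3,577.60, still under the $4,800 maximum, so no cap applies.
Insurer pays the balance: $14,408 − $3,497.60 = $10,910.40.

$10,910.40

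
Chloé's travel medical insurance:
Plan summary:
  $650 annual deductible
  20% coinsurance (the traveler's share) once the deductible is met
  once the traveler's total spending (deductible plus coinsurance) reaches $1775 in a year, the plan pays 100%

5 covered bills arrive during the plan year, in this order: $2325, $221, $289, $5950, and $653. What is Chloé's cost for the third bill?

#1 ($2325): $650 to deductible, leaving $1675; 20% of $1675 = $335. Cost to traveler: $985. OOP to date $985.
#2 ($221): 20% coinsurance on $221 = $44.20. Traveler pays $44.20; OOP now $1029.20.
#3 ($289): deductible met; 20% of $289 = $57.80. Traveler pays $57.80; OOP now $1087.

$57.80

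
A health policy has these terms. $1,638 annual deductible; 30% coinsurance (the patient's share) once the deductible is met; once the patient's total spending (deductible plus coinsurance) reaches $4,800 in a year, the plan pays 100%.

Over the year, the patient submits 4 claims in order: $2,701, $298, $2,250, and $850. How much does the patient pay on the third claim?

$675

Claim 1 ($2,701): deductible takes $1,638, $1,063 remains; patient's 30% is $318.90. Patient owes $1,956.90 (running OOP $1,956.90).
Claim 2 ($298): 30% coinsurance on $298 = $89.40. Patient owes $89.40 (running OOP $2,046.30).
Claim 3 ($2,250): deductible met; 30% of $2,250 = $675. Cost to patient: $675. OOP to date $2,721.30.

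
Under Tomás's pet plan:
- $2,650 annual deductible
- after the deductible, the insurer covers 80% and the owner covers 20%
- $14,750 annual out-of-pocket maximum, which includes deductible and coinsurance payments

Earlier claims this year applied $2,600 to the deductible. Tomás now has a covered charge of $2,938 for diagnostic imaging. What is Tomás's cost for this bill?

$2,600 of the $2,650 deductible is already met, leaving $50.
That leaves $2,938 − $50 = $2,888 for coinsurance.
Owner's 20% share of $2,888 is $577.60.
So the owner owes $50 + $577.60 = $627.60 before any cap.
Total out-of-pocket so far would be $2,600 + $627.60 = $3,227.60, below the $14,750 cap — no reduction.

$627.60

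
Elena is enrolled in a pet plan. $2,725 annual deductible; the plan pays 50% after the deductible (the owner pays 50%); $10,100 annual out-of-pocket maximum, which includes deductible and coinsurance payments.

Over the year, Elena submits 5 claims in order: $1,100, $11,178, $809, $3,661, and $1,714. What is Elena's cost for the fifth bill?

#1 ($1,100): all of it applies to the deductible. Owner pays $1,100; OOP now $1,100.
#2 ($11,178): $1,625 finishes the deductible; $9,553 goes to coinsurance; 50% of $9,553 = $4,776.50. Owner pays $6,401.50; OOP now $7,501.50.
#3 ($809): deductible already satisfied, so owner's share is 50% × $809 = $404.50. Cost to owner: $404.50. OOP to date $7,906.
#4 ($3,661): deductible met; 50% of $3,661 = $1,830.50. Owner owes $1,830.50 (running OOP $9,736.50).
#5 ($1,714): deductible met; 50% of $1,714 = $857. OOP would hit $10,593.50 > $10,100, so the cap limits the owner to $10,100 − $9,736.50 = $363.50.

$363.50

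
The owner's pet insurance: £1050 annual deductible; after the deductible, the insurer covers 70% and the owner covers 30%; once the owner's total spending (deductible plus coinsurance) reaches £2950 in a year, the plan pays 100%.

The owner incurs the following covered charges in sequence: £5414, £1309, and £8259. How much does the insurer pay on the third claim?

#1 (£5414): deductible takes £1050, £4364 remains; 30% of £4364 = £1309.20. Owner owes £2359.20 (running OOP £2359.20). Insurer: £5414 − £2359.20 = £3054.80.
#2 (£1309): 30% coinsurance on £1309 = £392.70. Owner owes £392.70 (running OOP £2751.90). Plan pays £1309 − £392.70 = £916.30.
#3 (£8259): deductible met; 30% of £8259 = £2477.70. That would push OOP to £5229.60, over the £2950 cap, so owner pays £2950 − £2751.90 = £198.10. Plan pays £8259 − £198.10 = £8060.90.

£8060.90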